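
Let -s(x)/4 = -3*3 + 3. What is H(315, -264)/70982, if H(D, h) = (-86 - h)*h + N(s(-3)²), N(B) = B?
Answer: -23208/35491 ≈ -0.65391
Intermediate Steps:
s(x) = 24 (s(x) = -4*(-3*3 + 3) = -4*(-9 + 3) = -4*(-6) = 24)
H(D, h) = 576 + h*(-86 - h) (H(D, h) = (-86 - h)*h + 24² = h*(-86 - h) + 576 = 576 + h*(-86 - h))
H(315, -264)/70982 = (576 - 1*(-264)² - 86*(-264))/70982 = (576 - 1*69696 + 22704)*(1/70982) = (576 - 69696 + 22704)*(1/70982) = -46416*1/70982 = -23208/35491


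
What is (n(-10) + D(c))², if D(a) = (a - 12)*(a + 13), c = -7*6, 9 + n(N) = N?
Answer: 2393209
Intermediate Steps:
n(N) = -9 + N
c = -42
D(a) = (-12 + a)*(13 + a)
(n(-10) + D(c))² = ((-9 - 10) + (-156 - 42 + (-42)²))² = (-19 + (-156 - 42 + 1764))² = (-19 + 1566)² = 1547² = 2393209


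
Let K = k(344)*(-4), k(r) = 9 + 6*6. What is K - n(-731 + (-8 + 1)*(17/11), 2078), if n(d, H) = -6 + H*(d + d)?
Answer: 33911046/11 ≈ 3.0828e+6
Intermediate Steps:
k(r) = 45 (k(r) = 9 + 36 = 45)
K = -180 (K = 45*(-4) = -180)
n(d, H) = -6 + 2*H*d (n(d, H) = -6 + H*(2*d) = -6 + 2*H*d)
K - n(-731 + (-8 + 1)*(17/11), 2078) = -180 - (-6 + 2*2078*(-731 + (-8 + 1)*(17/11))) = -180 - (-6 + 2*2078*(-731 - 119/11)) = -180 - (-6 + 2*2078*(-8160/11)) = -180 - (-6 - 33912960/11) = -180 - 1*(-33913026/11) = -180 + 33913026/11 = 33911046/11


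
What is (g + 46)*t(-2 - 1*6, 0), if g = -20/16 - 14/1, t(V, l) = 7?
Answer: 861/4 ≈ 215.25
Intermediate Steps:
g = -61/4 (g = -20*1/16 - 14*1 = -5/4 - 14 = -61/4 ≈ -15.250)
(g + 46)*t(-2 - 1*6, 0) = (-61/4 + 46)*7 = (123/4)*7 = 861/4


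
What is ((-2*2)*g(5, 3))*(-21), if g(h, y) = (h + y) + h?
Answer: 1092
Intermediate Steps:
g(h, y) = y + 2*h
((-2*2)*g(5, 3))*(-21) = ((-2*2)*(3 + 2*5))*(-21) = -4*(3 + 10)*(-21) = -4*13*(-21) = -52*(-21) = 1092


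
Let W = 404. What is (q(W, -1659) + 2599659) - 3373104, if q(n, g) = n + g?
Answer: -774700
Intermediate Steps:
q(n, g) = g + n
(q(W, -1659) + 2599659) - 3373104 = ((-1659 + 404) + 2599659) - 3373104 = (-1255 + 2599659) - 3373104 = 2598404 - 3373104 = -774700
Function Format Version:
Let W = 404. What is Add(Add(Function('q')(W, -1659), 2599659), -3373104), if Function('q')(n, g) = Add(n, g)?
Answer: -774700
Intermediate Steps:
Function('q')(n, g) = Add(g, n)
Add(Add(Function('q')(W, -1659), 2599659), -3373104) = Add(Add(Add(-1659, 404), 2599659), -3373104) = Add(Add(-1255, 2599659), -3373104) = Add(2598404, -3373104) = -774700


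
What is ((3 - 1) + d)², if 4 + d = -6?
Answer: 64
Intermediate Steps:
d = -10 (d = -4 - 6 = -10)
((3 - 1) + d)² = ((3 - 1) - 10)² = (2 - 10)² = (-8)² = 64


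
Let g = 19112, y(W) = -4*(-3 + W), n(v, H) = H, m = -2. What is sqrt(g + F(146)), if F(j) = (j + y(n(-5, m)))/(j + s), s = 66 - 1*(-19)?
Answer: sqrt(1019873778)/231 ≈ 138.25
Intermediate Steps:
y(W) = 12 - 4*W
s = 85 (s = 66 + 19 = 85)
F(j) = (20 + j)/(85 + j) (F(j) = (j + (12 - 4*(-2)))/(j + 85) = (j + (12 + 8))/(85 + j) = (j + 20)/(85 + j) = (20 + j)/(85 + j))
sqrt(g + F(146)) = sqrt(19112 + (20 + 146)/(85 + 146)) = sqrt(19112 + 166/231) = sqrt(4415038/231) = sqrt(1019873778)/231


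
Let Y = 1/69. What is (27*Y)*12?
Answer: 108/23 ≈ 4.6956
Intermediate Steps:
Y = 1/69 ≈ 0.014493
(27*Y)*12 = (27*(1/69))*12 = (9/23)*12 = 108/23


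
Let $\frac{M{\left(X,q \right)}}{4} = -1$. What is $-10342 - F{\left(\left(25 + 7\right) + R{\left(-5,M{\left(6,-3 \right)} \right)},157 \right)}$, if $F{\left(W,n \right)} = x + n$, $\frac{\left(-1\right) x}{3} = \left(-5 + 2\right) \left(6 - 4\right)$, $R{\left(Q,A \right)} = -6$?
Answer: $-10517$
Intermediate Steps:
$M{\left(X,q \right)} = -4$ ($M{\left(X,q \right)} = 4 \left(-1\right) = -4$)
$x = 18$ ($x = - 3 \left(-5 + 2\right) \left(6 - 4\right) = - 3 \left(\left(-3\right) 2\right) = \left(-3\right) \left(-6\right) = 18$)
$F{\left(W,n \right)} = 18 + n$
$-10342 - F{\left(\left(25 + 7\right) + R{\left(-5,M{\left(6,-3 \right)} \right)},157 \right)} = -10342 - \left(18 + 157\right) = -10342 - 175 = -10517$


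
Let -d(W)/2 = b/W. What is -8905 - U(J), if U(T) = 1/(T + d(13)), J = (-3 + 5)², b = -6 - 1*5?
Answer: -658983/74 ≈ -8905.2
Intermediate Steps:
b = -11 (b = -6 - 5 = -11)
d(W) = 22/W (d(W) = -(-22)/W = 22/W)
J = 4 (J = 2² = 4)
U(T) = 1/(22/13 + T) (U(T) = 1/(T + 22/13) = 1/(22/13 + T))
-8905 - U(J) = -8905 - 13/(22 + 13*4) = -8905 - 13/(22 + 52) = -8905 - 13/74 = -658983/74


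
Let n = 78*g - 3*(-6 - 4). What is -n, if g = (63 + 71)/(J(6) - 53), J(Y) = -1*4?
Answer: 2914/19 ≈ 153.37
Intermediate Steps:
J(Y) = -4
g = -134/57 (g = (63 + 71)/(-4 - 53) = 134/(-57) = 134*(-1/57) = -134/57 ≈ -2.3509)
n = -2914/19 (n = 78*(-134/57) - 3*(-6 - 4) = -3484/19 - 3*(-10) = -3484/19 + 30 = -2914/19 ≈ -153.37)
-n = -1*(-2914/19) = 2914/19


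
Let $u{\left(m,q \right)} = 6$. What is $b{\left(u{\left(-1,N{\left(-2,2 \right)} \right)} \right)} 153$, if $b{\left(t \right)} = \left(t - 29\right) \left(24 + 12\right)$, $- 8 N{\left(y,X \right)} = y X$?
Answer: $-126684$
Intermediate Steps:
$N{\left(y,X \right)} = - \frac{X y}{8}$ ($N{\left(y,X \right)} = - \frac{y X}{8} = - \frac{X y}{8}$)
$b{\left(t \right)} = -1044 + 36 t$ ($b{\left(t \right)} = \left(-29 + t\right) 36 = -1044 + 36 t$)
$b{\left(u{\left(-1,N{\left(-2,2 \right)} \right)} \right)} 153 = \left(-1044 + 36 \cdot 6\right) 153 = \left(-1044 + 216\right) 153 = \left(-828\right) 153 = -126684$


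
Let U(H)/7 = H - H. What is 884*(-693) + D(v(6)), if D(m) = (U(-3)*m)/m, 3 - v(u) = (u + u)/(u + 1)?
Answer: -612612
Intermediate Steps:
v(u) = 3 - 2*u/(1 + u) (v(u) = 3 - (u + u)/(u + 1) = 3 - 2*u/(1 + u))
U(H) = 0 (U(H) = 7*(H - H) = 7*0 = 0)
D(m) = 0 (D(m) = (0*m)/m = 0/m = 0)
884*(-693) + D(v(6)) = 884*(-693) + 0 = -612612 + 0 = -612612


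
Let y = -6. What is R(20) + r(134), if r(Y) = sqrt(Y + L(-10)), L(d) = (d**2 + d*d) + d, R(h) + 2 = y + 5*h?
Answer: 110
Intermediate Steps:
R(h) = -8 + 5*h (R(h) = -2 + (-6 + 5*h) = -8 + 5*h)
L(d) = d + 2*d**2 (L(d) = (d**2 + d**2) + d = 2*d**2 + d = d + 2*d**2)
r(Y) = sqrt(190 + Y) (r(Y) = sqrt(Y - 10*(1 + 2*(-10))) = sqrt(Y - 10*(1 - 20)) = sqrt(Y - 10*(-19)) = sqrt(Y + 190) = sqrt(190 + Y))
R(20) + r(134) = (-8 + 5*20) + sqrt(190 + 134) = (-8 + 100) + sqrt(324) = 92 + 18 = 110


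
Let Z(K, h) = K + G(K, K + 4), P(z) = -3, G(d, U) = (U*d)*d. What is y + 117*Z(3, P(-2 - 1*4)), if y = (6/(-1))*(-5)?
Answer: 7752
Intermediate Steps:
G(d, U) = U*d²
Z(K, h) = K + K²*(4 + K) (Z(K, h) = K + (K + 4)*K² = K + (4 + K)*K² = K + K²*(4 + K))
y = 30 (y = (6*(-1))*(-5) = -6*(-5) = 30)
y + 117*Z(3, P(-2 - 1*4)) = 30 + 117*(3*(1 + 3*(4 + 3))) = 30 + 117*(3*(1 + 3*7)) = 30 + 117*(3*(1 + 21)) = 30 + 117*(3*22) = 30 + 117*66 = 30 + 7722 = 7752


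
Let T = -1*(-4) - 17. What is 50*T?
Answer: -650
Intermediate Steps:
T = -13 (T = 4 - 17 = -13)
50*T = 50*(-13) = -650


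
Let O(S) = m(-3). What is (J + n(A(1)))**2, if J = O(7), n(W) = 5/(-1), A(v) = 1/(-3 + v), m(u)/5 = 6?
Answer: 625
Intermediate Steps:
m(u) = 30 (m(u) = 5*6 = 30)
O(S) = 30
n(W) = -5 (n(W) = 5*(-1) = -5)
J = 30
(J + n(A(1)))**2 = (30 - 5)**2 = 25**2 = 625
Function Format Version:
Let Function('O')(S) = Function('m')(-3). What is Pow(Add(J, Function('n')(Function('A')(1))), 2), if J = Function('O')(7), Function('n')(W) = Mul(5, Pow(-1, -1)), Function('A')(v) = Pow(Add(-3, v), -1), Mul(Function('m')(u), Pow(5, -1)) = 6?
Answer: 625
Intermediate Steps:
Function('m')(u) = 30 (Function('m')(u) = Mul(5, 6) = 30)
Function('O')(S) = 30
Function('n')(W) = -5 (Function('n')(W) = Mul(5, -1) = -5)
J = 30
Pow(Add(J, Function('n')(Function('A')(1))), 2) = Pow(Add(30, -5), 2) = Pow(25, 2) = 625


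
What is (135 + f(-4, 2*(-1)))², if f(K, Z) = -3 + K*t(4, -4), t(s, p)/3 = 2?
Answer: 11664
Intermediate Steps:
t(s, p) = 6 (t(s, p) = 3*2 = 6)
f(K, Z) = -3 + 6*K (f(K, Z) = -3 + K*6 = -3 + 6*K)
(135 + f(-4, 2*(-1)))² = (135 + (-3 + 6*(-4)))² = (135 + (-3 - 24))² = (135 - 27)² = 108² = 11664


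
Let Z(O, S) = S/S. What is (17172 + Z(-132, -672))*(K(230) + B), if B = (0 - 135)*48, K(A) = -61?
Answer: -112328593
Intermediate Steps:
Z(O, S) = 1
B = -6480 (B = -135*48 = -6480)
(17172 + Z(-132, -672))*(K(230) + B) = (17172 + 1)*(-61 - 6480) = 17173*(-6541) = -112328593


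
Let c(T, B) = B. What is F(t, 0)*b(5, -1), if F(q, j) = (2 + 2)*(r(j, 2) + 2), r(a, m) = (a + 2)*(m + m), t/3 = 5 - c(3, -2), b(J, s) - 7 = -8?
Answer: -40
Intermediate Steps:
b(J, s) = -1 (b(J, s) = 7 - 8 = -1)
t = 21 (t = 3*(5 - 1*(-2)) = 3*(5 + 2) = 3*7 = 21)
r(a, m) = 2*m*(2 + a) (r(a, m) = (2 + a)*(2*m) = 2*m*(2 + a))
F(q, j) = 40 + 16*j (F(q, j) = (2 + 2)*(2*2*(2 + j) + 2) = 4*((8 + 4*j) + 2) = 4*(10 + 4*j) = 40 + 16*j)
F(t, 0)*b(5, -1) = (40 + 16*0)*(-1) = (40 + 0)*(-1) = 40*(-1) = -40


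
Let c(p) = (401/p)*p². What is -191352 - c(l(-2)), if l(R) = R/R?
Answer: -191753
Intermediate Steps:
l(R) = 1
c(p) = 401*p
-191352 - c(l(-2)) = -191352 - 401 = -191753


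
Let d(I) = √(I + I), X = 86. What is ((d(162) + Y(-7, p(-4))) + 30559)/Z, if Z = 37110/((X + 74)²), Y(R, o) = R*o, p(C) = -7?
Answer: 78402560/3711 ≈ 21127.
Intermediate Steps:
d(I) = √2*√I (d(I) = √(2*I) = √2*√I)
Z = 3711/2560 (Z = 37110/((86 + 74)²) = 37110/(160²) = 37110/25600 = 37110*(1/25600) = 3711/2560 ≈ 1.4496)
((d(162) + Y(-7, p(-4))) + 30559)/Z = ((√2*√162 - 7*(-7)) + 30559)/(3711/2560) = ((√2*(9*√2) + 49) + 30559)*(2560/3711) = ((18 + 49) + 30559)*(2560/3711) = (67 + 30559)*(2560/3711) = 30626*(2560/3711) = 78402560/3711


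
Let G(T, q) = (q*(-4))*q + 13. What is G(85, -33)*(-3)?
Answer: 13029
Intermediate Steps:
G(T, q) = 13 - 4*q² (G(T, q) = (-4*q)*q + 13 = -4*q² + 13 = 13 - 4*q²)
G(85, -33)*(-3) = (13 - 4*(-33)²)*(-3) = (13 - 4*1089)*(-3) = (13 - 4356)*(-3) = -4343*(-3) = 13029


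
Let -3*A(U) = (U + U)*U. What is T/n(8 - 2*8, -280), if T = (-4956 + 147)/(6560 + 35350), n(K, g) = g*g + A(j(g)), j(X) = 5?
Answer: -4809/3285045500 ≈ -1.4639e-6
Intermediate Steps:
A(U) = -2*U**2/3 (A(U) = -(U + U)*U/3 = -2*U*U/3 = -2*U**2/3)
n(K, g) = -50/3 + g**2 (n(K, g) = g*g - 2/3*5**2 = g**2 - 2/3*25 = g**2 - 50/3 = -50/3 + g**2)
T = -1603/13970 (T = -4809/41910 = -4809*1/41910 = -1603/13970 ≈ -0.11475)
T/n(8 - 2*8, -280) = -1603/(13970*(-50/3 + (-280)**2)) = -1603/(13970*(-50/3 + 78400)) = -1603/(13970*235150/3) = -1603/13970*3/235150 = -4809/3285045500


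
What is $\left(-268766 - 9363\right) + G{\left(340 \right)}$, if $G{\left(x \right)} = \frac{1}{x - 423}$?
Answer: $- \frac{23084708}{83} \approx -2.7813 \cdot 10^{5}$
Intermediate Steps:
$G{\left(x \right)} = \frac{1}{-423 + x}$
$\left(-268766 - 9363\right) + G{\left(340 \right)} = \left(-268766 - 9363\right) + \frac{1}{-423 + 340} = -278129 + \frac{1}{-83} = -278129 - \frac{1}{83} = - \frac{23084708}{83}$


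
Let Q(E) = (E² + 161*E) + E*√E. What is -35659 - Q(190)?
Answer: -102349 - 190*√190 ≈ -1.0497e+5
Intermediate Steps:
Q(E) = E² + E^(3/2) + 161*E (Q(E) = (E² + 161*E) + E^(3/2) = E² + E^(3/2) + 161*E)
-35659 - Q(190) = -35659 - (190² + 190^(3/2) + 161*190) = -35659 - (36100 + 190*√190 + 30590) = -35659 - (66690 + 190*√190) = -35659 + (-66690 - 190*√190) = -102349 - 190*√190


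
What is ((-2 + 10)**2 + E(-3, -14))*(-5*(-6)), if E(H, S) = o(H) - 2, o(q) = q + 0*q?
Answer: 1770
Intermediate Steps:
o(q) = q (o(q) = q + 0 = q)
E(H, S) = -2 + H (E(H, S) = H - 2 = -2 + H)
((-2 + 10)**2 + E(-3, -14))*(-5*(-6)) = ((-2 + 10)**2 + (-2 - 3))*(-5*(-6)) = (8**2 - 5)*30 = (64 - 5)*30 = 59*30 = 1770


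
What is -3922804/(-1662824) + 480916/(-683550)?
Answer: 235219250927/142077918150 ≈ 1.6556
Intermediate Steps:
-3922804/(-1662824) + 480916/(-683550) = -3922804*(-1/1662824) + 480916*(-1/683550) = 980701/415706 - 240458/341775 = 235219250927/142077918150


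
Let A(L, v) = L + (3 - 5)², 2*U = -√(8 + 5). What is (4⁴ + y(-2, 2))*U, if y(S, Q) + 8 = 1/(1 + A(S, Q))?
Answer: -745*√13/6 ≈ -447.69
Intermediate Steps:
U = -√13/2 (U = (-√(8 + 5))/2 = (-√13)/2 = -√13/2 ≈ -1.8028)
A(L, v) = 4 + L (A(L, v) = L + (-2)² = L + 4 = 4 + L)
y(S, Q) = -8 + 1/(5 + S) (y(S, Q) = -8 + 1/(1 + (4 + S)) = -8 + 1/(5 + S))
(4⁴ + y(-2, 2))*U = (4⁴ + (-39 - 8*(-2))/(5 - 2))*(-√13/2) = (256 + (-39 + 16)/3)*(-√13/2) = (256 + (⅓)*(-23))*(-√13/2) = (256 - 23/3)*(-√13/2) = 745*(-√13/2)/3 = -745*√13/6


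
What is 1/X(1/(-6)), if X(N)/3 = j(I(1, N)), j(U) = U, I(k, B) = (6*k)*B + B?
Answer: -2/7 ≈ -0.28571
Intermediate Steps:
I(k, B) = B + 6*B*k (I(k, B) = 6*B*k + B = B + 6*B*k)
X(N) = 21*N (X(N) = 3*(N*(1 + 6*1)) = 3*(N*(1 + 6)) = 3*(N*7) = 3*(7*N) = 21*N)
1/X(1/(-6)) = 1/(21/(-6)) = 1/(21*(-⅙)) = 1/(-7/2) = -2/7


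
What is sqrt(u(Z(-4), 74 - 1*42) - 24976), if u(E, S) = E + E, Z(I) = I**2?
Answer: 4*I*sqrt(1559) ≈ 157.94*I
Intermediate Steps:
u(E, S) = 2*E
sqrt(u(Z(-4), 74 - 1*42) - 24976) = sqrt(2*(-4)**2 - 24976) = sqrt(2*16 - 24976) = sqrt(32 - 24976) = sqrt(-24944) = 4*I*sqrt(1559)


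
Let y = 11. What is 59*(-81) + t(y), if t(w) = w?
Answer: -4768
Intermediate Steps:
59*(-81) + t(y) = 59*(-81) + 11 = -4779 + 11 = -4768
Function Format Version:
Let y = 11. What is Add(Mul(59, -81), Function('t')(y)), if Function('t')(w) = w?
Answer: -4768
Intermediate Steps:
Add(Mul(59, -81), Function('t')(y)) = Add(Mul(59, -81), 11) = Add(-4779, 11) = -4768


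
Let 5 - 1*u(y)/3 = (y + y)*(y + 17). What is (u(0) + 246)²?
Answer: 68121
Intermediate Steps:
u(y) = 15 - 6*y*(17 + y) (u(y) = 15 - 3*(y + y)*(y + 17) = 15 - 3*2*y*(17 + y) = 15 - 6*y*(17 + y))
(u(0) + 246)² = ((15 - 102*0 - 6*0²) + 246)² = ((15 + 0 - 6*0) + 246)² = ((15 + 0 + 0) + 246)² = (15 + 246)² = 261² = 68121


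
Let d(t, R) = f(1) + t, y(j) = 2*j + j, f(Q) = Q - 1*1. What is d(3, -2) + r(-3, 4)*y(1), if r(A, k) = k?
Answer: 15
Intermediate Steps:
f(Q) = -1 + Q (f(Q) = Q - 1 = -1 + Q)
y(j) = 3*j
d(t, R) = t (d(t, R) = (-1 + 1) + t = 0 + t = t)
d(3, -2) + r(-3, 4)*y(1) = 3 + 4*(3*1) = 3 + 4*3 = 3 + 12 = 15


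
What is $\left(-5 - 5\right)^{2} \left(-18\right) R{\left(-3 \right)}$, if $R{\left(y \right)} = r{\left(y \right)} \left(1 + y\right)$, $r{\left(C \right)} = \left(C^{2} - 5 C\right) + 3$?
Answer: $97200$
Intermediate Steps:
$r{\left(C \right)} = 3 + C^{2} - 5 C$
$R{\left(y \right)} = \left(1 + y\right) \left(3 + y^{2} - 5 y\right)$ ($R{\left(y \right)} = \left(3 + y^{2} - 5 y\right) \left(1 + y\right) = \left(1 + y\right) \left(3 + y^{2} - 5 y\right)$)
$\left(-5 - 5\right)^{2} \left(-18\right) R{\left(-3 \right)} = \left(-5 - 5\right)^{2} \left(-18\right) \left(1 - 3\right) \left(3 + \left(-3\right)^{2} - -15\right) = \left(-10\right)^{2} \left(-18\right) \left(- 2 \left(3 + 9 + 15\right)\right) = 100 \left(-18\right) \left(\left(-2\right) 27\right) = \left(-1800\right) \left(-54\right) = 97200$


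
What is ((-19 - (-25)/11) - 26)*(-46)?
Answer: 21620/11 ≈ 1965.5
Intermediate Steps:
((-19 - (-25)/11) - 26)*(-46) = ((-19 - 1*(-25/11)) - 26)*(-46) = ((-19 + 25/11) - 26)*(-46) = (-184/11 - 26)*(-46) = -470/11*(-46) = 21620/11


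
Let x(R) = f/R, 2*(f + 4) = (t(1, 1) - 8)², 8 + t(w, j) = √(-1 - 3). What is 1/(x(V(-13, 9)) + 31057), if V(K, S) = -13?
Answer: 5247047/162908298185 - 416*I/162908298185 ≈ 3.2209e-5 - 2.5536e-9*I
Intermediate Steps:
t(w, j) = -8 + 2*I (t(w, j) = -8 + √(-1 - 3) = -8 + √(-4) = -8 + 2*I)
f = -4 + (-16 + 2*I)²/2 (f = -4 + ((-8 + 2*I) - 8)²/2 = -4 + (-16 + 2*I)²/2 ≈ 122.0 - 32.0*I)
x(R) = (122 - 32*I)/R
1/(x(V(-13, 9)) + 31057) = 1/(2*(61 - 16*I)/(-13) + 31057) = 1/(2*(-1/13)*(61 - 16*I) + 31057) = 1/((-122/13 + 32*I/13) + 31057) = 1/(403619/13 + 32*I/13) = 169*(403619/13 - 32*I/13)/162908298185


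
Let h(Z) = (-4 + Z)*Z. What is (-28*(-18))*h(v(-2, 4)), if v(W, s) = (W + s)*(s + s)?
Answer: 96768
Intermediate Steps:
v(W, s) = 2*s*(W + s) (v(W, s) = (W + s)*(2*s) = 2*s*(W + s))
h(Z) = Z*(-4 + Z)
(-28*(-18))*h(v(-2, 4)) = (-28*(-18))*((2*4*(-2 + 4))*(-4 + 2*4*(-2 + 4))) = 504*((2*4*2)*(-4 + 2*4*2)) = 504*(16*(-4 + 16)) = 504*(16*12) = 504*192 = 96768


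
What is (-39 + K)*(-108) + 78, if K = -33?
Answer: 7854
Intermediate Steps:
(-39 + K)*(-108) + 78 = (-39 - 33)*(-108) + 78 = -72*(-108) + 78 = 7776 + 78 = 7854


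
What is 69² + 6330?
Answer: 11091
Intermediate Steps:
69² + 6330 = 4761 + 6330 = 11091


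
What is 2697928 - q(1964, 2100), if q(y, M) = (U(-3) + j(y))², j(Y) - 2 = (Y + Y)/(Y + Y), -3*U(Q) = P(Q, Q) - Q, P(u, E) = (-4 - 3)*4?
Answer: 24280196/9 ≈ 2.6978e+6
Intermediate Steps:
P(u, E) = -28 (P(u, E) = -7*4 = -28)
U(Q) = 28/3 + Q/3 (U(Q) = -(-28 - Q)/3 = 28/3 + Q/3)
j(Y) = 3 (j(Y) = 2 + (Y + Y)/(Y + Y) = 2 + (2*Y)/((2*Y)) = 2 + (2*Y)*(1/(2*Y)) = 2 + 1 = 3)
q(y, M) = 1156/9 (q(y, M) = ((28/3 + (⅓)*(-3)) + 3)² = ((28/3 - 1) + 3)² = (25/3 + 3)² = (34/3)² = 1156/9)
2697928 - q(1964, 2100) = 2697928 - 1*1156/9 = 2697928 - 1156/9 = 24280196/9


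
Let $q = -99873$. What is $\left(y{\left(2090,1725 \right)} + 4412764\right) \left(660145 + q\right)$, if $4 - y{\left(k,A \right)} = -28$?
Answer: $2472366040512$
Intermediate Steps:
$y{\left(k,A \right)} = 32$ ($y{\left(k,A \right)} = 4 - -28 = 4 + 28 = 32$)
$\left(y{\left(2090,1725 \right)} + 4412764\right) \left(660145 + q\right) = \left(32 + 4412764\right) \left(660145 - 99873\right) = 4412796 \cdot 560272 = 2472366040512$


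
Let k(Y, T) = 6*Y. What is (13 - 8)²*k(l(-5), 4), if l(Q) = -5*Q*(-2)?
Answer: -7500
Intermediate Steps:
l(Q) = 10*Q
(13 - 8)²*k(l(-5), 4) = (13 - 8)²*(6*(10*(-5))) = 5²*(6*(-50)) = 25*(-300) = -7500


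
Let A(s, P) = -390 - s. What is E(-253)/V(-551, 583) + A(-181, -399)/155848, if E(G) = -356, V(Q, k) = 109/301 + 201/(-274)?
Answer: 37816585357/39457880 ≈ 958.40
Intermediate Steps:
V(Q, k) = -30635/82474 (V(Q, k) = 109*(1/301) + 201*(-1/274) = 109/301 - 201/274 = -30635/82474)
E(-253)/V(-551, 583) + A(-181, -399)/155848 = -356/(-30635/82474) + (-390 - 1*(-181))/155848 = -356*(-82474/30635) + (-390 + 181)*(1/155848) = 29360744/30635 - 209*1/155848 = 29360744/30635 - 19/14168 = 37816585357/39457880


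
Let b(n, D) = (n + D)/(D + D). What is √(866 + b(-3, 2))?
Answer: √3463/2 ≈ 29.424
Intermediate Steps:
b(n, D) = (D + n)/(2*D) (b(n, D) = (D + n)/((2*D)) = (D + n)*(1/(2*D)) = (D + n)/(2*D))
√(866 + b(-3, 2)) = √(866 + (½)*(2 - 3)/2) = √(866 + (½)*(½)*(-1)) = √(866 - ¼) = √(3463/4) = √3463/2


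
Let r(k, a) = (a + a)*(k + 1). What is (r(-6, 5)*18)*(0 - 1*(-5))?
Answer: -4500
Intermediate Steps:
r(k, a) = 2*a*(1 + k) (r(k, a) = (2*a)*(1 + k) = 2*a*(1 + k))
(r(-6, 5)*18)*(0 - 1*(-5)) = ((2*5*(1 - 6))*18)*(0 - 1*(-5)) = ((2*5*(-5))*18)*(0 + 5) = -50*18*5 = -900*5 = -4500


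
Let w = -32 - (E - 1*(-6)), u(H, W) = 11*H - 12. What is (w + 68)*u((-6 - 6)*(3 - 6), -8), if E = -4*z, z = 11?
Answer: 28416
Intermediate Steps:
u(H, W) = -12 + 11*H
E = -44 (E = -4*11 = -44)
w = 6 (w = -32 - (-44 - 1*(-6)) = -32 - (-44 + 6) = -32 - 1*(-38) = -32 + 38 = 6)
(w + 68)*u((-6 - 6)*(3 - 6), -8) = (6 + 68)*(-12 + 11*((-6 - 6)*(3 - 6))) = 74*(-12 + 11*(-12*(-3))) = 74*(-12 + 11*36) = 74*(-12 + 396) = 74*384 = 28416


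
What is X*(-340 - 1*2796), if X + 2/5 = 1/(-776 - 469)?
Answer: 1564864/1245 ≈ 1256.9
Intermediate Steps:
X = -499/1245 (X = -⅖ + 1/(-776 - 469) = -⅖ + 1/(-1245) = -⅖ - 1/1245 = -499/1245 ≈ -0.40080)
X*(-340 - 1*2796) = -499*(-340 - 1*2796)/1245 = -499*(-340 - 2796)/1245 = -499/1245*(-3136) = 1564864/1245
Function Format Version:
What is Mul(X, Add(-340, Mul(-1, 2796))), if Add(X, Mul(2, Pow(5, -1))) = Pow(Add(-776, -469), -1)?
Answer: Rational(1564864, 1245) ≈ 1256.9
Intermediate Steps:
X = Rational(-499, 1245) (X = Add(Rational(-2, 5), Pow(Add(-776, -469), -1)) = Add(Rational(-2, 5), Pow(-1245, -1)) = Add(Rational(-2, 5), Rational(-1, 1245)) = Rational(-499, 1245) ≈ -0.40080)
Mul(X, Add(-340, Mul(-1, 2796))) = Mul(Rational(-499, 1245), Add(-340, Mul(-1, 2796))) = Mul(Rational(-499, 1245), Add(-340, -2796)) = Mul(Rational(-499, 1245), -3136) = Rational(1564864, 1245)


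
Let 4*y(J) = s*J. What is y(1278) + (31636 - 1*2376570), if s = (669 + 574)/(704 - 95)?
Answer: -951778445/406 ≈ -2.3443e+6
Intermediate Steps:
s = 1243/609 ≈ 2.0410
y(J) = 1243*J/2436 (y(J) = (1243*J/609)/4 = 1243*J/2436)
y(1278) + (31636 - 1*2376570) = (1243/2436)*1278 + (31636 - 1*2376570) = 264759/406 + (31636 - 2376570) = 264759/406 - 2344934 = -951778445/406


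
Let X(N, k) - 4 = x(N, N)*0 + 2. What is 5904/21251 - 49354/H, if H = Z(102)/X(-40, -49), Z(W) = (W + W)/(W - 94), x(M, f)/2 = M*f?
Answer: -4195187048/361267 ≈ -11612.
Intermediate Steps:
x(M, f) = 2*M*f (x(M, f) = 2*(M*f) = 2*M*f)
X(N, k) = 6 (X(N, k) = 4 + ((2*N*N)*0 + 2) = 4 + ((2*N²)*0 + 2) = 4 + (0 + 2) = 4 + 2 = 6)
Z(W) = 2*W/(-94 + W) (Z(W) = (2*W)/(-94 + W) = 2*W/(-94 + W))
H = 17/4 (H = (2*102/(-94 + 102))/6 = (2*102/8)*(⅙) = (2*102*(⅛))*(⅙) = (51/2)*(⅙) = 17/4 ≈ 4.2500)
5904/21251 - 49354/H = 5904/21251 - 49354/17/4 = 5904*(1/21251) - 49354*4/17 = 5904/21251 - 197416/17 = -4195187048/361267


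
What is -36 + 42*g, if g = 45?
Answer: 1854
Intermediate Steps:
-36 + 42*g = -36 + 42*45 = -36 + 1890 = 1854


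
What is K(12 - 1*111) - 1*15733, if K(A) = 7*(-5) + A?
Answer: -15867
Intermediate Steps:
K(A) = -35 + A
K(12 - 1*111) - 1*15733 = (-35 + (12 - 1*111)) - 1*15733 = (-35 + (12 - 111)) - 15733 = (-35 - 99) - 15733 = -134 - 15733 = -15867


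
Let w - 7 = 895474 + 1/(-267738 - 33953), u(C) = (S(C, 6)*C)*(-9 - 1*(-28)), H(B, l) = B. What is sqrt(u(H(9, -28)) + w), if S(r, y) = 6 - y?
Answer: sqrt(81504405633203670)/301691 ≈ 946.30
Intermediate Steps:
u(C) = 0 (u(C) = ((6 - 1*6)*C)*(-9 - 1*(-28)) = ((6 - 6)*C)*(-9 + 28) = (0*C)*19 = 0*19 = 0)
w = 270158558370/301691 (w = 7 + (895474 + 1/(-267738 - 33953)) = 7 + (895474 + 1/(-301691)) = 7 + (895474 - 1/301691) = 7 + 270156446533/301691 = 270158558370/301691 ≈ 8.9548e+5)
sqrt(u(H(9, -28)) + w) = sqrt(0 + 270158558370/301691) = sqrt(270158558370/301691) = sqrt(81504405633203670)/301691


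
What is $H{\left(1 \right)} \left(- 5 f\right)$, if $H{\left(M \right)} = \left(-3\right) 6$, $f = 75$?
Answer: $6750$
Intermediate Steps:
$H{\left(M \right)} = -18$
$H{\left(1 \right)} \left(- 5 f\right) = - 18 \left(\left(-5\right) 75\right) = \left(-18\right) \left(-375\right) = 6750$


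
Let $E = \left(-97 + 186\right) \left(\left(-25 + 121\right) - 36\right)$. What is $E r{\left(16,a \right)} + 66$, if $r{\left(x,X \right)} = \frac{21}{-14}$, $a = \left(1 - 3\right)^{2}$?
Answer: $-7944$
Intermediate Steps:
$a = 4$ ($a = \left(-2\right)^{2} = 4$)
$E = 5340$ ($E = 89 \left(96 - 36\right) = 89 \cdot 60 = 5340$)
$r{\left(x,X \right)} = - \frac{3}{2}$ ($r{\left(x,X \right)} = 21 \left(- \frac{1}{14}\right) = - \frac{3}{2}$)
$E r{\left(16,a \right)} + 66 = 5340 \left(- \frac{3}{2}\right) + 66 = -8010 + 66 = -7944$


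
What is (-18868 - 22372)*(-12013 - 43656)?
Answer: 2295789560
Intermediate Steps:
(-18868 - 22372)*(-12013 - 43656) = -41240*(-55669) = 2295789560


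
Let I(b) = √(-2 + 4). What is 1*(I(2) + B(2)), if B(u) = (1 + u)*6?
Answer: 18 + √2 ≈ 19.414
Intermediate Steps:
B(u) = 6 + 6*u
I(b) = √2
1*(I(2) + B(2)) = 1*(√2 + (6 + 6*2)) = 1*(√2 + (6 + 12)) = 1*(√2 + 18) = 1*(18 + √2) = 18 + √2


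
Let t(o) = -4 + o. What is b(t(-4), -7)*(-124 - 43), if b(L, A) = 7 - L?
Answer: -2505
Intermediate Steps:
b(t(-4), -7)*(-124 - 43) = (7 - (-4 - 4))*(-124 - 43) = (7 - 1*(-8))*(-167) = (7 + 8)*(-167) = 15*(-167) = -2505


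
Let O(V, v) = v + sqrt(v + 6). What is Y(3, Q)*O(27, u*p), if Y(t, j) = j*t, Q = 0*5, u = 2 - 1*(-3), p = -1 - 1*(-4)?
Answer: 0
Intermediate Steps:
p = 3 (p = -1 + 4 = 3)
u = 5 (u = 2 + 3 = 5)
Q = 0
O(V, v) = v + sqrt(6 + v)
Y(3, Q)*O(27, u*p) = (0*3)*(5*3 + sqrt(6 + 5*3)) = 0*(15 + sqrt(6 + 15)) = 0*(15 + sqrt(21)) = 0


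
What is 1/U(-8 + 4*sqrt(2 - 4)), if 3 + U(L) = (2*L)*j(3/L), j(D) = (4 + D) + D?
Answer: -55/5073 - 32*I*sqrt(2)/5073 ≈ -0.010842 - 0.0089207*I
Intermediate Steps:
j(D) = 4 + 2*D
U(L) = -3 + 2*L*(4 + 6/L) (U(L) = -3 + (2*L)*(4 + 2*(3/L)) = -3 + (2*L)*(4 + 6/L) = -3 + 2*L*(4 + 6/L))
1/U(-8 + 4*sqrt(2 - 4)) = 1/(9 + 8*(-8 + 4*sqrt(2 - 4))) = 1/(9 + 8*(-8 + 4*sqrt(-2))) = 1/(9 + 8*(-8 + 4*(I*sqrt(2)))) = 1/(9 + 8*(-8 + 4*I*sqrt(2))) = 1/(9 + (-64 + 32*I*sqrt(2))) = 1/(-55 + 32*I*sqrt(2))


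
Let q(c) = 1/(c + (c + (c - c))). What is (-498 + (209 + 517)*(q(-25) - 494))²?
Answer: 80620878661569/625 ≈ 1.2899e+11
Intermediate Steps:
q(c) = 1/(2*c) (q(c) = 1/(c + (c + 0)) = 1/(c + c) = 1/(2*c))
(-498 + (209 + 517)*(q(-25) - 494))² = (-498 + (209 + 517)*((½)/(-25) - 494))² = (-498 + 726*((½)*(-1/25) - 494))² = (-498 + 726*(-1/50 - 494))² = (-498 + 726*(-24701/50))² = (-498 - 8966463/25)² = (-8978913/25)² = 80620878661569/625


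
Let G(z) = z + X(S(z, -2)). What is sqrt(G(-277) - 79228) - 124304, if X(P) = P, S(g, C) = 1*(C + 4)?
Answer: -124304 + I*sqrt(79503) ≈ -1.243e+5 + 281.96*I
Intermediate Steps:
S(g, C) = 4 + C (S(g, C) = 1*(4 + C) = 4 + C)
G(z) = 2 + z (G(z) = z + (4 - 2) = z + 2 = 2 + z)
sqrt(G(-277) - 79228) - 124304 = sqrt((2 - 277) - 79228) - 124304 = sqrt(-275 - 79228) - 124304 = sqrt(-79503) - 124304 = I*sqrt(79503) - 124304 = -124304 + I*sqrt(79503)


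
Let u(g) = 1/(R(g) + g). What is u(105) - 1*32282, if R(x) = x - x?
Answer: -3389609/105 ≈ -32282.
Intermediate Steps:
R(x) = 0
u(g) = 1/g (u(g) = 1/(0 + g) = 1/g)
u(105) - 1*32282 = 1/105 - 1*32282 = 1/105 - 32282 = -3389609/105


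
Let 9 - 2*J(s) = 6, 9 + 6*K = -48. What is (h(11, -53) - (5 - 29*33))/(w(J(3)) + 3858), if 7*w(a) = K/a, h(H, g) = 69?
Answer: 21441/80999 ≈ 0.26471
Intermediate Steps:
K = -19/2 (K = -3/2 + (⅙)*(-48) = -3/2 - 8 = -19/2 ≈ -9.5000)
J(s) = 3/2 (J(s) = 9/2 - ½*6 = 9/2 - 3 = 3/2)
w(a) = -19/(14*a) (w(a) = (-19/(2*a))/7 = -19/(14*a))
(h(11, -53) - (5 - 29*33))/(w(J(3)) + 3858) = (69 - (5 - 29*33))/(-19/(14*3/2) + 3858) = (69 - (5 - 957))/(-19/14*⅔ + 3858) = (69 - 1*(-952))/(-19/21 + 3858) = (69 + 952)/(80999/21) = 1021*(21/80999) = 21441/80999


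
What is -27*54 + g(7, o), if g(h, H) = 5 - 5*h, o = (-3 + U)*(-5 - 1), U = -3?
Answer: -1488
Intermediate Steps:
o = 36 (o = (-3 - 3)*(-5 - 1) = -6*(-6) = 36)
-27*54 + g(7, o) = -27*54 + (5 - 5*7) = -1458 + (5 - 35) = -1458 - 30 = -1488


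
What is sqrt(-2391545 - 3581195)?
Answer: 2*I*sqrt(1493185) ≈ 2443.9*I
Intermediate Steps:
sqrt(-2391545 - 3581195) = sqrt(-5972740) = 2*I*sqrt(1493185)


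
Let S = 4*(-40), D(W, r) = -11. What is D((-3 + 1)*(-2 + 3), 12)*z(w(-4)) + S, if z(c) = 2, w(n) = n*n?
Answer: -182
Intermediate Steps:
w(n) = n**2
S = -160
D((-3 + 1)*(-2 + 3), 12)*z(w(-4)) + S = -11*2 - 160 = -22 - 160 = -182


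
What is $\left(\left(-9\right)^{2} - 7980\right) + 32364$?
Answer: $24465$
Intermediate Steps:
$\left(\left(-9\right)^{2} - 7980\right) + 32364 = \left(81 - 7980\right) + 32364 = -7899 + 32364 = 24465$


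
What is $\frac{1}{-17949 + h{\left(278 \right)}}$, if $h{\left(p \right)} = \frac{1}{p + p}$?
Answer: $- \frac{556}{9979643} \approx -5.5713 \cdot 10^{-5}$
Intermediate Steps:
$h{\left(p \right)} = \frac{1}{2 p}$
$\frac{1}{-17949 + h{\left(278 \right)}} = \frac{1}{-17949 + \frac{1}{2 \cdot 278}} = \frac{1}{-17949 + \frac{1}{2} \cdot \frac{1}{278}} = \frac{1}{-17949 + \frac{1}{556}} = \frac{1}{- \frac{9979643}{556}} = - \frac{556}{9979643}$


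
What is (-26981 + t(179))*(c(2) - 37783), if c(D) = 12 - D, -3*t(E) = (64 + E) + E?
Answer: 1024466715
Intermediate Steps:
t(E) = -64/3 - 2*E/3 (t(E) = -((64 + E) + E)/3 = -(64 + 2*E)/3 = -64/3 - 2*E/3)
(-26981 + t(179))*(c(2) - 37783) = (-26981 + (-64/3 - ⅔*179))*((12 - 1*2) - 37783) = (-26981 + (-64/3 - 358/3))*((12 - 2) - 37783) = (-26981 - 422/3)*(10 - 37783) = -81365/3*(-37773) = 1024466715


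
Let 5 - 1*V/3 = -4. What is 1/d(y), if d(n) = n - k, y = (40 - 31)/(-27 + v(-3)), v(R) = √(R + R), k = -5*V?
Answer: 611/82283 + I*√6/1481094 ≈ 0.0074256 + 1.6538e-6*I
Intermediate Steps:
V = 27 (V = 15 - 3*(-4) = 15 + 12 = 27)
k = -135 (k = -5*27 = -135)
v(R) = √2*√R (v(R) = √(2*R) = √2*√R)
y = 9/(-27 + I*√6) (y = (40 - 31)/(-27 + √2*√(-3)) = 9/(-27 + √2*(I*√3)) = 9/(-27 + I*√6) ≈ -0.33061 - 0.029994*I)
d(n) = 135 + n (d(n) = n - 1*(-135) = n + 135 = 135 + n)
1/d(y) = 1/(135 + (-81/245 - 3*I*√6/245)) = 1/(32994/245 - 3*I*√6/245)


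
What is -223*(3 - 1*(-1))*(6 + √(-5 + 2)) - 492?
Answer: -5844 - 892*I*√3 ≈ -5844.0 - 1545.0*I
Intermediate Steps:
-223*(3 - 1*(-1))*(6 + √(-5 + 2)) - 492 = -223*(3 + 1)*(6 + √(-3)) - 492 = -892*(6 + I*√3) - 492 = -223*(24 + 4*I*√3) - 492 = (-5352 - 892*I*√3) - 492 = -5844 - 892*I*√3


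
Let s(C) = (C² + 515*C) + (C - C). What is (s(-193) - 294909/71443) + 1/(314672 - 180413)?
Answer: -596135682207590/9591865737 ≈ -62150.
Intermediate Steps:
s(C) = C² + 515*C (s(C) = (C² + 515*C) + 0 = C² + 515*C)
(s(-193) - 294909/71443) + 1/(314672 - 180413) = (-193*(515 - 193) - 294909/71443) + 1/(314672 - 180413) = (-193*322 - 294909*1/71443) + 1/134259 = (-62146 - 294909/71443) + 1/134259 = -4440191587/71443 + 1/134259 = -596135682207590/9591865737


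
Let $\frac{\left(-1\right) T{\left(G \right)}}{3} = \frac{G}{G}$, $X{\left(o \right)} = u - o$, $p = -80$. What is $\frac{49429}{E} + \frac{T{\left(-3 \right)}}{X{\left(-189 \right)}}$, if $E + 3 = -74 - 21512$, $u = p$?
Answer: $- \frac{5452528}{2353201} \approx -2.3171$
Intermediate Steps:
$u = -80$
$E = -21589$ ($E = -3 - 21586 = -21589$)
$X{\left(o \right)} = -80 - o$
$T{\left(G \right)} = -3$ ($T{\left(G \right)} = - 3 \frac{G}{G} = \left(-3\right) 1 = -3$)
$\frac{49429}{E} + \frac{T{\left(-3 \right)}}{X{\left(-189 \right)}} = \frac{49429}{-21589} - \frac{3}{-80 - -189} = 49429 \left(- \frac{1}{21589}\right) - \frac{3}{-80 + 189} = - \frac{49429}{21589} - \frac{3}{109} = - \frac{5452528}{2353201}$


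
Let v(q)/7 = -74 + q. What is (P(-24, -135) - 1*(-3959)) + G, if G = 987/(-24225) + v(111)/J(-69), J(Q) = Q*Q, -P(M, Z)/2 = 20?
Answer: 150666773981/38445075 ≈ 3919.0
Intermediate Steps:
P(M, Z) = -40 (P(M, Z) = -2*20 = -40)
v(q) = -518 + 7*q (v(q) = 7*(-74 + q) = -518 + 7*q)
J(Q) = Q²
G = 525056/38445075 (G = 987/(-24225) + (-518 + 7*111)/((-69)²) = 987*(-1/24225) + (-518 + 777)/4761 = -329/8075 + 259*(1/4761) = -329/8075 + 259/4761 = 525056/38445075 ≈ 0.013657)
(P(-24, -135) - 1*(-3959)) + G = (-40 - 1*(-3959)) + 525056/38445075 = (-40 + 3959) + 525056/38445075 = 3919 + 525056/38445075 = 150666773981/38445075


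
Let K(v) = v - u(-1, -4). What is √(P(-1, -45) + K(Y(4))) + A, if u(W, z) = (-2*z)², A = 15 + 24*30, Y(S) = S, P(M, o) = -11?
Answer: 735 + I*√71 ≈ 735.0 + 8.4261*I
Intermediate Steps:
A = 735 (A = 15 + 720 = 735)
u(W, z) = 4*z²
K(v) = -64 + v (K(v) = v - 4*(-4)² = v - 4*16 = v - 1*64 = v - 64 = -64 + v)
√(P(-1, -45) + K(Y(4))) + A = √(-11 + (-64 + 4)) + 735 = √(-11 - 60) + 735 = √(-71) + 735 = I*√71 + 735 = 735 + I*√71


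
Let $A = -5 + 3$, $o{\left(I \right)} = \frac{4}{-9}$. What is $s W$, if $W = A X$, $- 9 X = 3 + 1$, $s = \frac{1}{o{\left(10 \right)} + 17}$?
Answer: $\frac{8}{149} \approx 0.053691$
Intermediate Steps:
$o{\left(I \right)} = - \frac{4}{9}$ ($o{\left(I \right)} = 4 \left(- \frac{1}{9}\right) = - \frac{4}{9}$)
$A = -2$
$s = \frac{9}{149}$ ($s = \frac{1}{- \frac{4}{9} + 17} = \frac{1}{\frac{149}{9}} = \frac{9}{149} \approx 0.060403$)
$X = - \frac{4}{9}$ ($X = - \frac{3 + 1}{9} = \left(- \frac{1}{9}\right) 4 = - \frac{4}{9} \approx -0.44444$)
$W = \frac{8}{9}$ ($W = \left(-2\right) \left(- \frac{4}{9}\right) = \frac{8}{9} \approx 0.88889$)
$s W = \frac{9}{149} \cdot \frac{8}{9} = \frac{8}{149}$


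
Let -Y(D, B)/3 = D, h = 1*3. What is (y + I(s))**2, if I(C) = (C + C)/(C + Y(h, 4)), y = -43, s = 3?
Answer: 1936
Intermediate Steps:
h = 3
Y(D, B) = -3*D
I(C) = 2*C/(-9 + C) (I(C) = (C + C)/(C - 3*3) = (2*C)/(C - 9) = (2*C)/(-9 + C) = 2*C/(-9 + C))
(y + I(s))**2 = (-43 + 2*3/(-9 + 3))**2 = (-43 + 2*3/(-6))**2 = (-43 + 2*3*(-1/6))**2 = (-43 - 1)**2 = (-44)**2 = 1936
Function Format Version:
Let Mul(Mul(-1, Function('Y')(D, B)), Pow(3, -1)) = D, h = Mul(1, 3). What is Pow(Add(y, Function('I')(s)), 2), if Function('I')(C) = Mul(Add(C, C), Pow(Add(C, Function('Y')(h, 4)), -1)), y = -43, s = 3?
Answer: 1936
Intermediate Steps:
h = 3
Function('Y')(D, B) = Mul(-3, D)
Function('I')(C) = Mul(2, C, Pow(Add(-9, C), -1)) (Function('I')(C) = Mul(Add(C, C), Pow(Add(C, Mul(-3, 3)), -1)) = Mul(Mul(2, C), Pow(Add(C, -9), -1)) = Mul(Mul(2, C), Pow(Add(-9, C), -1)) = Mul(2, C, Pow(Add(-9, C), -1)))
Pow(Add(y, Function('I')(s)), 2) = Pow(Add(-43, Mul(2, 3, Pow(Add(-9, 3), -1))), 2) = Pow(Add(-43, Mul(2, 3, Pow(-6, -1))), 2) = Pow(Add(-43, Mul(2, 3, Rational(-1, 6))), 2) = Pow(Add(-43, -1), 2) = Pow(-44, 2) = 1936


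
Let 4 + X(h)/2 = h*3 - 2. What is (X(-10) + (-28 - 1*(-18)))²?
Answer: 6724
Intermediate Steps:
X(h) = -12 + 6*h (X(h) = -8 + 2*(h*3 - 2) = -8 + 2*(3*h - 2) = -8 + 2*(-2 + 3*h) = -8 + (-4 + 6*h) = -12 + 6*h)
(X(-10) + (-28 - 1*(-18)))² = ((-12 + 6*(-10)) + (-28 - 1*(-18)))² = ((-12 - 60) + (-28 + 18))² = (-72 - 10)² = (-82)² = 6724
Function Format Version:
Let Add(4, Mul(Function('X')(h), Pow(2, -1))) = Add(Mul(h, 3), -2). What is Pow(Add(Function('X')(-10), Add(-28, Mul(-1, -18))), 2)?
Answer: 6724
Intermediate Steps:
Function('X')(h) = Add(-12, Mul(6, h)) (Function('X')(h) = Add(-8, Mul(2, Add(Mul(h, 3), -2))) = Add(-8, Mul(2, Add(Mul(3, h), -2))) = Add(-8, Mul(2, Add(-2, Mul(3, h)))) = Add(-8, Add(-4, Mul(6, h))) = Add(-12, Mul(6, h)))
Pow(Add(Function('X')(-10), Add(-28, Mul(-1, -18))), 2) = Pow(Add(Add(-12, Mul(6, -10)), Add(-28, Mul(-1, -18))), 2) = Pow(Add(Add(-12, -60), Add(-28, 18)), 2) = Pow(Add(-72, -10), 2) = Pow(-82, 2) = 6724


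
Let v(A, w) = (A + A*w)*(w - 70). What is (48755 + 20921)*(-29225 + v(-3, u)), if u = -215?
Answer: -14784898820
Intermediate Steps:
v(A, w) = (-70 + w)*(A + A*w) (v(A, w) = (A + A*w)*(-70 + w) = (-70 + w)*(A + A*w))
(48755 + 20921)*(-29225 + v(-3, u)) = (48755 + 20921)*(-29225 - 3*(-70 + (-215)² - 69*(-215))) = 69676*(-29225 - 3*(-70 + 46225 + 14835)) = 69676*(-29225 - 3*60990) = 69676*(-29225 - 182970) = 69676*(-212195) = -14784898820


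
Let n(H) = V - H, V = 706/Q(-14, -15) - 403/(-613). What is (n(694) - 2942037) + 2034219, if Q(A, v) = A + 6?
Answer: -2227886201/2452 ≈ -9.0860e+5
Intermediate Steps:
Q(A, v) = 6 + A
V = -214777/2452 (V = 706/(6 - 14) - 403/(-613) = 706/(-8) - 403*(-1/613) = 706*(-1/8) + 403/613 = -353/4 + 403/613 = -214777/2452 ≈ -87.593)
n(H) = -214777/2452 - H
(n(694) - 2942037) + 2034219 = ((-214777/2452 - 1*694) - 2942037) + 2034219 = ((-214777/2452 - 694) - 2942037) + 2034219 = (-1916465/2452 - 2942037) + 2034219 = -7215791189/2452 + 2034219 = -2227886201/2452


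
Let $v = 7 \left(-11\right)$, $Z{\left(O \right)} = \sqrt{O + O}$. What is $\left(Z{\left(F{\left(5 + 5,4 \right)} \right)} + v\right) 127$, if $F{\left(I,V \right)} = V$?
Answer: $-9779 + 254 \sqrt{2} \approx -9419.8$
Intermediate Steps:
$Z{\left(O \right)} = \sqrt{2} \sqrt{O}$ ($Z{\left(O \right)} = \sqrt{2 O} = \sqrt{2} \sqrt{O}$)
$v = -77$
$\left(Z{\left(F{\left(5 + 5,4 \right)} \right)} + v\right) 127 = \left(\sqrt{2} \sqrt{4} - 77\right) 127 = \left(\sqrt{2} \cdot 2 - 77\right) 127 = \left(2 \sqrt{2} - 77\right) 127 = \left(-77 + 2 \sqrt{2}\right) 127 = -9779 + 254 \sqrt{2}$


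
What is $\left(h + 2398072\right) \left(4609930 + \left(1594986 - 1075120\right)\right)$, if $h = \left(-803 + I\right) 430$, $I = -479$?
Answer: $9473768810352$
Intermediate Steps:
$h = -551260$ ($h = \left(-803 - 479\right) 430 = \left(-1282\right) 430 = -551260$)
$\left(h + 2398072\right) \left(4609930 + \left(1594986 - 1075120\right)\right) = \left(-551260 + 2398072\right) \left(4609930 + \left(1594986 - 1075120\right)\right) = 1846812 \left(4609930 + \left(1594986 - 1075120\right)\right) = 1846812 \left(4609930 + 519866\right) = 1846812 \cdot 5129796 = 9473768810352$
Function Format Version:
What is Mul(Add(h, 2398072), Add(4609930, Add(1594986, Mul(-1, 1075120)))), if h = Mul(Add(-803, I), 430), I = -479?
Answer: 9473768810352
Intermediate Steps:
h = -551260 (h = Mul(Add(-803, -479), 430) = Mul(-1282, 430) = -551260)
Mul(Add(h, 2398072), Add(4609930, Add(1594986, Mul(-1, 1075120)))) = Mul(Add(-551260, 2398072), Add(4609930, Add(1594986, Mul(-1, 1075120)))) = Mul(1846812, Add(4609930, Add(1594986, -1075120))) = Mul(1846812, Add(4609930, 519866)) = Mul(1846812, 5129796) = 9473768810352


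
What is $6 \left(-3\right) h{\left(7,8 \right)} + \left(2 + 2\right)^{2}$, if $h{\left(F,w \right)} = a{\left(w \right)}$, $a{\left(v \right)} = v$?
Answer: $-128$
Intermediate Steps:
$h{\left(F,w \right)} = w$
$6 \left(-3\right) h{\left(7,8 \right)} + \left(2 + 2\right)^{2} = 6 \left(-3\right) 8 + \left(2 + 2\right)^{2} = \left(-18\right) 8 + 4^{2} = -144 + 16 = -128$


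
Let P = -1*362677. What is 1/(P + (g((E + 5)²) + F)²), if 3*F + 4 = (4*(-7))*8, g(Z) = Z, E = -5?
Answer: -1/356901 ≈ -2.8019e-6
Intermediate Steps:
P = -362677
F = -76 (F = -4/3 + ((4*(-7))*8)/3 = -4/3 + (-28*8)/3 = -4/3 + (⅓)*(-224) = -4/3 - 224/3 = -76)
1/(P + (g((E + 5)²) + F)²) = 1/(-362677 + ((-5 + 5)² - 76)²) = 1/(-362677 + (0² - 76)²) = 1/(-362677 + (0 - 76)²) = 1/(-362677 + (-76)²) = 1/(-362677 + 5776) = 1/(-356901) = -1/356901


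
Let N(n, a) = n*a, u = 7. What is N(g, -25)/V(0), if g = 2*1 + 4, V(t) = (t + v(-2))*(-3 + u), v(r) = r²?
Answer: -75/8 ≈ -9.3750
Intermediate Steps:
V(t) = 16 + 4*t (V(t) = (t + (-2)²)*(-3 + 7) = (t + 4)*4 = (4 + t)*4 = 16 + 4*t)
g = 6 (g = 2 + 4 = 6)
N(n, a) = a*n
N(g, -25)/V(0) = (-25*6)/(16 + 4*0) = -150/(16 + 0) = -150/16 = -150*1/16 = -75/8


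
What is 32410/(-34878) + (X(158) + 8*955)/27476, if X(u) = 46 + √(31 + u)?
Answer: -155606213/239576982 + 3*√21/27476 ≈ -0.64900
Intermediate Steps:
32410/(-34878) + (X(158) + 8*955)/27476 = 32410/(-34878) + ((46 + √(31 + 158)) + 8*955)/27476 = 32410*(-1/34878) + ((46 + √189) + 7640)*(1/27476) = -16205/17439 + ((46 + 3*√21) + 7640)*(1/27476) = -16205/17439 + (7686 + 3*√21)*(1/27476) = -16205/17439 + (3843/13738 + 3*√21/27476) = -155606213/239576982 + 3*√21/27476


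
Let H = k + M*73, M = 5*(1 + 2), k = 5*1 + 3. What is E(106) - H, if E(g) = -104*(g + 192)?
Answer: -32095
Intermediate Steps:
k = 8 (k = 5 + 3 = 8)
E(g) = -19968 - 104*g (E(g) = -104*(192 + g) = -19968 - 104*g)
M = 15 (M = 5*3 = 15)
H = 1103 (H = 8 + 15*73 = 8 + 1095 = 1103)
E(106) - H = (-19968 - 104*106) - 1*1103 = (-19968 - 11024) - 1103 = -30992 - 1103 = -32095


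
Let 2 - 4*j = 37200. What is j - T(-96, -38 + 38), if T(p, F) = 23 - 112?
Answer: -18421/2 ≈ -9210.5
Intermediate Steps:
T(p, F) = -89
j = -18599/2 (j = ½ - ¼*37200 = ½ - 9300 = -18599/2 ≈ -9299.5)
j - T(-96, -38 + 38) = -18599/2 - 1*(-89) = -18599/2 + 89 = -18421/2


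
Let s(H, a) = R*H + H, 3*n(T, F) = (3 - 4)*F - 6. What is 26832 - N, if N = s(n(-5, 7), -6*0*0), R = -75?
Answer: 79534/3 ≈ 26511.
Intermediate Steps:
n(T, F) = -2 - F/3 (n(T, F) = ((3 - 4)*F - 6)/3 = (-F - 6)/3 = (-6 - F)/3 = -2 - F/3)
s(H, a) = -74*H (s(H, a) = -75*H + H = -74*H)
N = 962/3 (N = -74*(-2 - ⅓*7) = -74*(-2 - 7/3) = -74*(-13/3) = 962/3 ≈ 320.67)
26832 - N = 26832 - 1*962/3 = 26832 - 962/3 = 79534/3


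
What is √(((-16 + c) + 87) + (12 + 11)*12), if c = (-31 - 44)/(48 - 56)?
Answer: √5702/4 ≈ 18.878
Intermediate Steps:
c = 75/8 (c = -75/(-8) = -75*(-⅛) = 75/8 ≈ 9.3750)
√(((-16 + c) + 87) + (12 + 11)*12) = √(((-16 + 75/8) + 87) + (12 + 11)*12) = √((-53/8 + 87) + 23*12) = √(643/8 + 276) = √(2851/8) = √5702/4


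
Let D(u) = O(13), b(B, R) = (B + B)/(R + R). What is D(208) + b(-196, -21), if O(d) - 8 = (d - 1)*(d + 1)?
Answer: 556/3 ≈ 185.33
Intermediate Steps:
b(B, R) = B/R (b(B, R) = (2*B)/((2*R)) = (2*B)*(1/(2*R)) = B/R)
O(d) = 8 + (1 + d)*(-1 + d) (O(d) = 8 + (d - 1)*(d + 1) = 8 + (-1 + d)*(1 + d) = 8 + (1 + d)*(-1 + d))
D(u) = 176 (D(u) = 7 + 13**2 = 7 + 169 = 176)
D(208) + b(-196, -21) = 176 - 196/(-21) = 176 - 196*(-1/21) = 176 + 28/3 = 556/3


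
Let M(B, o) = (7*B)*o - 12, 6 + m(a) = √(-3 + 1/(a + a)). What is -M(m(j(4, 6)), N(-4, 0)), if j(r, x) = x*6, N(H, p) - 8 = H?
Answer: 180 - 7*I*√430/3 ≈ 180.0 - 48.385*I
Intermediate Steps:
N(H, p) = 8 + H
j(r, x) = 6*x
m(a) = -6 + √(-3 + 1/(2*a)) (m(a) = -6 + √(-3 + 1/(a + a)) = -6 + √(-3 + 1/(2*a)))
M(B, o) = -12 + 7*B*o (M(B, o) = 7*B*o - 12 = -12 + 7*B*o)
-M(m(j(4, 6)), N(-4, 0)) = -(-12 + 7*(-6 + √(-12 + 2/((6*6)))/2)*(8 - 4)) = -(-12 + 7*(-6 + √(-12 + 2/36)/2)*4) = -(-12 + 7*(-6 + √(-12 + 2*(1/36))/2)*4) = -(-12 + 7*(-6 + √(-12 + 1/18)/2)*4) = -(-12 + 7*(-6 + √(-215/18)/2)*4) = -(-12 + 7*(-6 + (I*√430/6)/2)*4) = -(-12 + 7*(-6 + I*√430/12)*4) = -(-12 + (-168 + 7*I*√430/3)) = -(-180 + 7*I*√430/3) = 180 - 7*I*√430/3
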